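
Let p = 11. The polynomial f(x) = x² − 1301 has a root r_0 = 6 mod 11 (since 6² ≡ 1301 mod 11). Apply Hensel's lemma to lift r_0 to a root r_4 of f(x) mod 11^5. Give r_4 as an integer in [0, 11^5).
r_4 = 70846 (mod 161051)

Hensel's recurrence: r_{i+1} = r_i − f(r_i)·(f′(r_i))^{-1} mod 11^{i+2}, with f′(x) = 2x. Iterate:
  r_0 = 6 (mod 11)
  r_1 = 61 (mod 121)
  r_2 = 303 (mod 1331)
  r_3 = 12282 (mod 14641)
  r_4 = 70846 (mod 161051)
Final: r_4 = 70846, and one checks f(r_4) ≡ 0 mod 11^5.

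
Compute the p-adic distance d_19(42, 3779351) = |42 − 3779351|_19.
d_19(42, 3779351) = 1/130321

Step 1 — x − y = 42 − 3779351 = -3779309. Step 2 — v_19(-3779309) = 4 (factor: -3779309 = −(19^4 · 29); the sign does not affect v_p). Step 3 — |x − y|_19 = 19^{-4} = 1/130321.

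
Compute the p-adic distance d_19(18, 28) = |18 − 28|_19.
d_19(18, 28) = 1

Step 1 — x − y = 18 − 28 = -10. Step 2 — v_19(-10) = 0 (factor: -10 = −(19^0 · 10); the sign does not affect v_p). Step 3 — |x − y|_19 = 19^{0} = 1.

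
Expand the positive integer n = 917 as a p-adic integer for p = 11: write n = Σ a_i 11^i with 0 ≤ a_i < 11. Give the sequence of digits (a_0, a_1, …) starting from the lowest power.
(a_0, a_1, …) = (4, 6, 7)

Repeated division by 11 gives the digits low-to-high: 917 = 4 + 6·11^1 + 7·11^2. Digit sequence: (4, 6, 7).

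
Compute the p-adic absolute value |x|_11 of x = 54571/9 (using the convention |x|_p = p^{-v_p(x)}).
|54571/9|_11 = 1/1331

Step 1 — compute v_11(x) by factoring powers of 11 out of the numerator and denominator: v_11(54571/9) = 3. Step 2 — apply |x|_p = p^{-v_p(x)} = 11^{-3} = 1/1331.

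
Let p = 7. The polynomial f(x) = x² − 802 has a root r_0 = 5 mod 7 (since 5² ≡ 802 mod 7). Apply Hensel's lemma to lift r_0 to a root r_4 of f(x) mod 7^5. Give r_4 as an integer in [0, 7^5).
r_4 = 5654 (mod 16807)

Hensel's recurrence: r_{i+1} = r_i − f(r_i)·(f′(r_i))^{-1} mod 7^{i+2}, with f′(x) = 2x. Iterate:
  r_0 = 5 (mod 7)
  r_1 = 19 (mod 49)
  r_2 = 166 (mod 343)
  r_3 = 852 (mod 2401)
  r_4 = 5654 (mod 16807)
Final: r_4 = 5654, and one checks f(r_4) ≡ 0 mod 7^5.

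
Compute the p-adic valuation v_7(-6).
v_7(-6) = 0

v_7(n) is the largest exponent k such that 7^k divides n. Factor out: -6 = -7^0 · 6. (Sign doesn't affect v_p.) So v_7(-6) = 0.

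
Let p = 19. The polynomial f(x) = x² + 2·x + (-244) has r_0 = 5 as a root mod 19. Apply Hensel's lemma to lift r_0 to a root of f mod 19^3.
r_2 = 3121 (mod 6859)

Hensel: r_{i+1} = r_i − f(r_i)·(f′(r_i))^{-1} mod 19^{i+2}, f′(x) = 2x + 2. Iterate:
  r_0 = 5 (mod 19)
  r_1 = 233 (mod 361)
  r_2 = 3121 (mod 6859)
Final: r = 3121 satisfies f(r) ≡ 0 mod 19^3.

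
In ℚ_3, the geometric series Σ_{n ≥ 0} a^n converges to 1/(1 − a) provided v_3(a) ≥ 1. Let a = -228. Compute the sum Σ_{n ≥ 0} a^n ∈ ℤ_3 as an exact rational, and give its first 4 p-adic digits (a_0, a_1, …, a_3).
Σ a^n = 1/(1 − a) = 1/229;  first 4 digits = (1, 2, 2, 1)

v_3(a) = 1 ≥ 1, so the series converges in ℤ_3 to 1/(1 − a) = 1/(1 − (-228)) = 1/229. Expand this rational in ℤ_3: compute digits iteratively via d_i = x_i mod 3, x_{i+1} = (x_i − d_i)/3. The first 4 digits are (1, 2, 2, 1).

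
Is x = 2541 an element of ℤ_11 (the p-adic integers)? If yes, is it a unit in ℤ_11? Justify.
x ∈ ℤ_11 but not a unit; v_11(x) = 2 > 0

ℤ_11 = {x ∈ ℚ_11 : v_11(x) ≥ 0} and ℤ_11^× = {x ∈ ℤ_11 : v_11(x) = 0}. Here v_11(2541) = v_11(num) − v_11(den) = 2; compare against these criteria.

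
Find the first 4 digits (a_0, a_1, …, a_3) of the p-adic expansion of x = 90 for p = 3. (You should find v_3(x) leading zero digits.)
(a_0, …, a_3) = (0, 0, 1, 0)

v_3(90) = 2, so a_0 = ... = a_1 = 0. Factor out: x = 3^2 · u with u = 10 a unit in ℤ_3. Expand u iteratively via a_{v+i} = u_i mod 3, u_{i+1} = (u_i − a_{v+i})/3:
  u_0 = 10;  a_2 = 1;  u_1 = (u_0 − 1)/3 = 3
  u_1 = 3;  a_3 = 0;  u_2 = (u_1 − 0)/3 = 1
Digits: (0, 0, 1, 0).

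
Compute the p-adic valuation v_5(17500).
v_5(17500) = 4

v_5(n) is the largest exponent k such that 5^k divides n. Factor out: 17500 = 5^4 · 28. (Sign doesn't affect v_p.) So v_5(17500) = 4.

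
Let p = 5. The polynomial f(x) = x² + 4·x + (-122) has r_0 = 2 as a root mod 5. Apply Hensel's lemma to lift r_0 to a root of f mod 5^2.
r_1 = 22 (mod 25)

Hensel: r_{i+1} = r_i − f(r_i)·(f′(r_i))^{-1} mod 5^{i+2}, f′(x) = 2x + 4. Iterate:
  r_0 = 2 (mod 5)
  r_1 = 22 (mod 25)
Final: r = 22 satisfies f(r) ≡ 0 mod 5^2.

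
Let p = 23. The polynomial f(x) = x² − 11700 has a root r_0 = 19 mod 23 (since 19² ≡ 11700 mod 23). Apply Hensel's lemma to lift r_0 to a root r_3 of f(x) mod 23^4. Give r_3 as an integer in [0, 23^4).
r_3 = 244256 (mod 279841)

Hensel's recurrence: r_{i+1} = r_i − f(r_i)·(f′(r_i))^{-1} mod 23^{i+2}, with f′(x) = 2x. Iterate:
  r_0 = 19 (mod 23)
  r_1 = 387 (mod 529)
  r_2 = 916 (mod 12167)
  r_3 = 244256 (mod 279841)
Final: r_3 = 244256, and one checks f(r_3) ≡ 0 mod 23^4.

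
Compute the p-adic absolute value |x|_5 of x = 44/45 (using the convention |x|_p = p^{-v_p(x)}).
|44/45|_5 = 5

Step 1 — compute v_5(x) by factoring powers of 5 out of the numerator and denominator: v_5(44/45) = -1. Step 2 — apply |x|_p = p^{-v_p(x)} = 5^{1} = 5.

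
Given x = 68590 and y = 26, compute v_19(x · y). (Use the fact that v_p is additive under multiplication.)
v_19(1783340) = 3

v_p(x) = 3 (factor: 68590 = 19^3 · 10); v_p(y) = 0 (factor: 26 = 19^0 · 26). Additivity: v_p(xy) = v_p(x) + v_p(y) = 3 + 0 = 3. (Direct check: xy = 1783340 = 19^3 · (260).)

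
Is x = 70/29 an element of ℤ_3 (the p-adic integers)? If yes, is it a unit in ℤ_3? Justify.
x ∈ ℤ_3^× (unit); v_3(x) = 0

ℤ_3 = {x ∈ ℚ_3 : v_3(x) ≥ 0} and ℤ_3^× = {x ∈ ℤ_3 : v_3(x) = 0}. Here v_3(70/29) = v_3(num) − v_3(den) = 0; compare against these criteria.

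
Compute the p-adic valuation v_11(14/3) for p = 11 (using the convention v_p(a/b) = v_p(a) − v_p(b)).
v_11(14/3) = 0

Factor powers of 11 from the numerator and denominator of the reduced fraction: 14 = 11^0 · 14 and 3 = 11^0 · 3. Apply v_p(a/b) = v_p(a) − v_p(b): v_11(14/3) = 0 − 0 = 0.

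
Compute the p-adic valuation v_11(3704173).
v_11(3704173) = 5

v_11(n) is the largest exponent k such that 11^k divides n. Factor out: 3704173 = 11^5 · 23. (Sign doesn't affect v_p.) So v_11(3704173) = 5.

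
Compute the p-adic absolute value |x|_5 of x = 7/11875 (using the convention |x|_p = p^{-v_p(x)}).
|7/11875|_5 = 625

Step 1 — compute v_5(x) by factoring powers of 5 out of the numerator and denominator: v_5(7/11875) = -4. Step 2 — apply |x|_p = p^{-v_p(x)} = 5^{4} = 625.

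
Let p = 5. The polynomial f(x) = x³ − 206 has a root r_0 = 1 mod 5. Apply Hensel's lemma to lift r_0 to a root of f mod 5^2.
r_1 = 11 (mod 25)

Hensel: r_{i+1} = r_i − f(r_i)/f′(r_i) mod 5^{i+2}, where f′(x) = 3x². Iterate:
  r_0 = 1 (mod 5)
  r_1 = 11 (mod 25)
Final: r = 11 with f(r) ≡ 0 mod 5^2.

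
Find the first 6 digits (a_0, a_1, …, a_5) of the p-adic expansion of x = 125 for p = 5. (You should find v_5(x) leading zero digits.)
(a_0, …, a_5) = (0, 0, 0, 1, 0, 0)

v_5(125) = 3, so a_0 = ... = a_2 = 0. Factor out: x = 5^3 · u with u = 1 a unit in ℤ_5. Expand u iteratively via a_{v+i} = u_i mod 5, u_{i+1} = (u_i − a_{v+i})/5:
  u_0 = 1;  a_3 = 1;  u_1 = (u_0 − 1)/5 = 0
  u_1 = 0;  a_4 = 0;  u_2 = (u_1 − 0)/5 = 0
  u_2 = 0;  a_5 = 0;  u_3 = (u_2 − 0)/5 = 0
Digits: (0, 0, 0, 1, 0, 0).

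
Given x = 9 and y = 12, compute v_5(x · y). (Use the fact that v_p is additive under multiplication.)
v_5(108) = 0

v_p(x) = 0 (factor: 9 = 5^0 · 9); v_p(y) = 0 (factor: 12 = 5^0 · 12). Additivity: v_p(xy) = v_p(x) + v_p(y) = 0 + 0 = 0. (Direct check: xy = 108 = 5^0 · (108).)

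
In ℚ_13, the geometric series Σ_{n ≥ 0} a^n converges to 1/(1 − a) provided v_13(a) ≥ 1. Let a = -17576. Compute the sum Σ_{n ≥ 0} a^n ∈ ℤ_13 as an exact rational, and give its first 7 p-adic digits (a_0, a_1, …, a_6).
Σ a^n = 1/(1 − a) = 1/17577;  first 7 digits = (1, 0, 0, 5, 12, 12, 11)

v_13(a) = 3 ≥ 1, so the series converges in ℤ_13 to 1/(1 − a) = 1/(1 − (-17576)) = 1/17577. Expand this rational in ℤ_13: compute digits iteratively via d_i = x_i mod 13, x_{i+1} = (x_i − d_i)/13. The first 7 digits are (1, 0, 0, 5, 12, 12, 11).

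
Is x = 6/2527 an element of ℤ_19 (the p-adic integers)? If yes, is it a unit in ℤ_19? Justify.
x ∉ ℤ_19 (v_19(x) = -2 < 0)

ℤ_19 = {x ∈ ℚ_19 : v_19(x) ≥ 0} and ℤ_19^× = {x ∈ ℤ_19 : v_19(x) = 0}. Here v_19(6/2527) = v_19(num) − v_19(den) = -2; compare against these criteria.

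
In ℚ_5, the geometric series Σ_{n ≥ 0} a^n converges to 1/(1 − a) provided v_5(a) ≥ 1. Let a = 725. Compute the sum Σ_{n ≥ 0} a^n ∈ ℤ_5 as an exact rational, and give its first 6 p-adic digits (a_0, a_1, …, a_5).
Σ a^n = 1/(1 − a) = -1/724;  first 6 digits = (1, 0, 4, 0, 2, 3)

v_5(a) = 2 ≥ 1, so the series converges in ℤ_5 to 1/(1 − a) = 1/(1 − 725) = -1/724. Expand this rational in ℤ_5: compute digits iteratively via d_i = x_i mod 5, x_{i+1} = (x_i − d_i)/5. The first 6 digits are (1, 0, 4, 0, 2, 3).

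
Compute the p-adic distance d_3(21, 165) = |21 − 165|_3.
d_3(21, 165) = 1/9

Step 1 — x − y = 21 − 165 = -144. Step 2 — v_3(-144) = 2 (factor: -144 = −(3^2 · 16); the sign does not affect v_p). Step 3 — |x − y|_3 = 3^{-2} = 1/9.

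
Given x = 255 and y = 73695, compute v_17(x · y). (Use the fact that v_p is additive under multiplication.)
v_17(18792225) = 4

v_p(x) = 1 (factor: 255 = 17^1 · 15); v_p(y) = 3 (factor: 73695 = 17^3 · 15). Additivity: v_p(xy) = v_p(x) + v_p(y) = 1 + 3 = 4. (Direct check: xy = 18792225 = 17^4 · (225).)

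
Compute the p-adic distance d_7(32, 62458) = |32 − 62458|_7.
d_7(32, 62458) = 1/2401

Step 1 — x − y = 32 − 62458 = -62426. Step 2 — v_7(-62426) = 4 (factor: -62426 = −(7^4 · 26); the sign does not affect v_p). Step 3 — |x − y|_7 = 7^{-4} = 1/2401.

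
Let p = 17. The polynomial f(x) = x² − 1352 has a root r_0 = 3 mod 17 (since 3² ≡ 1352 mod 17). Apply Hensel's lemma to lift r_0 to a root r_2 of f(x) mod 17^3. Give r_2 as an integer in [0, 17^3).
r_2 = 3454 (mod 4913)

Hensel's recurrence: r_{i+1} = r_i − f(r_i)·(f′(r_i))^{-1} mod 17^{i+2}, with f′(x) = 2x. Iterate:
  r_0 = 3 (mod 17)
  r_1 = 275 (mod 289)
  r_2 = 3454 (mod 4913)
Final: r_2 = 3454, and one checks f(r_2) ≡ 0 mod 17^3.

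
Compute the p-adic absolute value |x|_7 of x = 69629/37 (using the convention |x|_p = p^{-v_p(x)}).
|69629/37|_7 = 1/2401

Step 1 — compute v_7(x) by factoring powers of 7 out of the numerator and denominator: v_7(69629/37) = 4. Step 2 — apply |x|_p = p^{-v_p(x)} = 7^{-4} = 1/2401.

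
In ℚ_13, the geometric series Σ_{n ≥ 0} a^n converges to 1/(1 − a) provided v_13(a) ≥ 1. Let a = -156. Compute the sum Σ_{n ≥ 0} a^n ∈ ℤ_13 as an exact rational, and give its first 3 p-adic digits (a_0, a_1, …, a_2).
Σ a^n = 1/(1 − a) = 1/157;  first 3 digits = (1, 1, 0)

v_13(a) = 1 ≥ 1, so the series converges in ℤ_13 to 1/(1 − a) = 1/(1 − (-156)) = 1/157. Expand this rational in ℤ_13: compute digits iteratively via d_i = x_i mod 13, x_{i+1} = (x_i − d_i)/13. The first 3 digits are (1, 1, 0).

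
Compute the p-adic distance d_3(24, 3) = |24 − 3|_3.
d_3(24, 3) = 1/3

Step 1 — x − y = 24 − 3 = 21. Step 2 — v_3(21) = 1 (factor: 21 = (3^1 · 7); the sign does not affect v_p). Step 3 — |x − y|_3 = 3^{-1} = 1/3.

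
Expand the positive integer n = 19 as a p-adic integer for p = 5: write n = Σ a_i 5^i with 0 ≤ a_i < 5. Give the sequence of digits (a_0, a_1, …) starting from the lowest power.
(a_0, a_1, …) = (4, 3)

Repeated division by 5 gives the digits low-to-high: 19 = 4 + 3·5^1. Digit sequence: (4, 3).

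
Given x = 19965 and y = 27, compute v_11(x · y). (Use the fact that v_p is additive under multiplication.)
v_11(539055) = 3

v_p(x) = 3 (factor: 19965 = 11^3 · 15); v_p(y) = 0 (factor: 27 = 11^0 · 27). Additivity: v_p(xy) = v_p(x) + v_p(y) = 3 + 0 = 3. (Direct check: xy = 539055 = 11^3 · (405).)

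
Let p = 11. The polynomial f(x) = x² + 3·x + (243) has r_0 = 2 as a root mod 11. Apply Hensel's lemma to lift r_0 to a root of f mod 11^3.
r_2 = 761 (mod 1331)

Hensel: r_{i+1} = r_i − f(r_i)·(f′(r_i))^{-1} mod 11^{i+2}, f′(x) = 2x + 3. Iterate:
  r_0 = 2 (mod 11)
  r_1 = 35 (mod 121)
  r_2 = 761 (mod 1331)
Final: r = 761 satisfies f(r) ≡ 0 mod 11^3.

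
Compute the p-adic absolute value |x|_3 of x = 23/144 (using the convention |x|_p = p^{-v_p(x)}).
|23/144|_3 = 9

Step 1 — compute v_3(x) by factoring powers of 3 out of the numerator and denominator: v_3(23/144) = -2. Step 2 — apply |x|_p = p^{-v_p(x)} = 3^{2} = 9.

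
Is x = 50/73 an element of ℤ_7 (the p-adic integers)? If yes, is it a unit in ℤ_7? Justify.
x ∈ ℤ_7^× (unit); v_7(x) = 0

ℤ_7 = {x ∈ ℚ_7 : v_7(x) ≥ 0} and ℤ_7^× = {x ∈ ℤ_7 : v_7(x) = 0}. Here v_7(50/73) = v_7(num) − v_7(den) = 0; compare against these criteria.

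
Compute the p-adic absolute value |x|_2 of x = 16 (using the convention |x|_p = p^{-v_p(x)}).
|16|_2 = 1/16

Step 1 — compute v_2(x) by factoring powers of 2 out of the numerator and denominator: v_2(16) = 4. Step 2 — apply |x|_p = p^{-v_p(x)} = 2^{-4} = 1/16.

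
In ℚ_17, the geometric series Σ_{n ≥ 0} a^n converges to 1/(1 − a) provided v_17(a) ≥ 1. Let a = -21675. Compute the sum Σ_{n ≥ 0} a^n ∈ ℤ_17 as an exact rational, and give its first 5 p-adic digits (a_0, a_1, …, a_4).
Σ a^n = 1/(1 − a) = 1/21676;  first 5 digits = (1, 0, 10, 12, 14)

v_17(a) = 2 ≥ 1, so the series converges in ℤ_17 to 1/(1 − a) = 1/(1 − (-21675)) = 1/21676. Expand this rational in ℤ_17: compute digits iteratively via d_i = x_i mod 17, x_{i+1} = (x_i − d_i)/17. The first 5 digits are (1, 0, 10, 12, 14).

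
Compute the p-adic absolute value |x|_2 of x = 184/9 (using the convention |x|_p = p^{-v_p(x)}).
|184/9|_2 = 1/8

Step 1 — compute v_2(x) by factoring powers of 2 out of the numerator and denominator: v_2(184/9) = 3. Step 2 — apply |x|_p = p^{-v_p(x)} = 2^{-3} = 1/8.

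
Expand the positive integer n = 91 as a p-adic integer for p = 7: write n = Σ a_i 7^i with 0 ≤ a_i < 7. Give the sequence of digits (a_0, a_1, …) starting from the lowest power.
(a_0, a_1, …) = (0, 6, 1)

Repeated division by 7 gives the digits low-to-high: 91 = 6·7^1 + 1·7^2. Digit sequence: (0, 6, 1).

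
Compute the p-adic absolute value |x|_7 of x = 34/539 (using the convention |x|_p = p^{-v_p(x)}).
|34/539|_7 = 49

Step 1 — compute v_7(x) by factoring powers of 7 out of the numerator and denominator: v_7(34/539) = -2. Step 2 — apply |x|_p = p^{-v_p(x)} = 7^{2} = 49.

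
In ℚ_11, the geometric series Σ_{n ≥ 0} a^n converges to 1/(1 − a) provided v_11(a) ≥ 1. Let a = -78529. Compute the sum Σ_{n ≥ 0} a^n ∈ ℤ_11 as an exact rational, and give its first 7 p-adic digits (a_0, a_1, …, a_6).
Σ a^n = 1/(1 − a) = 1/78530;  first 7 digits = (1, 0, 0, 7, 5, 10, 4)

v_11(a) = 3 ≥ 1, so the series converges in ℤ_11 to 1/(1 − a) = 1/(1 − (-78529)) = 1/78530. Expand this rational in ℤ_11: compute digits iteratively via d_i = x_i mod 11, x_{i+1} = (x_i − d_i)/11. The first 7 digits are (1, 0, 0, 7, 5, 10, 4).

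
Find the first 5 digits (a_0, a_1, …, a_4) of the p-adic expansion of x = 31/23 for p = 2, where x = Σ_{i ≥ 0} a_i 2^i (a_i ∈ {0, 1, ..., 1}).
(a_0, …, a_4) = (1, 0, 0, 1, 1)

v_2(31/23) = 0 (numerator and denominator both coprime to 2), so x ∈ ℤ_2^×. Compute digits iteratively via a_i = x_i mod 2, x_{i+1} = (x_i − a_i)/2, with x_0 = x:
  x_0 = 31/23;  a_0 = 1;  x_1 = (x_0 − 1)/2 = 4/23
  x_1 = 4/23;  a_1 = 0;  x_2 = (x_1 − 0)/2 = 2/23
  x_2 = 2/23;  a_2 = 0;  x_3 = (x_2 − 0)/2 = 1/23
  x_3 = 1/23;  a_3 = 1;  x_4 = (x_3 − 1)/2 = -11/23
  x_4 = -11/23;  a_4 = 1;  x_5 = (x_4 − 1)/2 = -17/23
Digits: (1, 0, 0, 1, 1).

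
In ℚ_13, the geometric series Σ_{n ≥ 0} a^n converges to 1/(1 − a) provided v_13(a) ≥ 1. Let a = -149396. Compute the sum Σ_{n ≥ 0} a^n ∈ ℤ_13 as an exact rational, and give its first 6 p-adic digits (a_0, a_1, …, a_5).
Σ a^n = 1/(1 − a) = 1/149397;  first 6 digits = (1, 0, 0, 10, 7, 12)

v_13(a) = 3 ≥ 1, so the series converges in ℤ_13 to 1/(1 − a) = 1/(1 − (-149396)) = 1/149397. Expand this rational in ℤ_13: compute digits iteratively via d_i = x_i mod 13, x_{i+1} = (x_i − d_i)/13. The first 6 digits are (1, 0, 0, 10, 7, 12).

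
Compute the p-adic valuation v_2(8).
v_2(8) = 3

v_2(n) is the largest exponent k such that 2^k divides n. Factor out: 8 = 2^3 · 1. (Sign doesn't affect v_p.) So v_2(8) = 3.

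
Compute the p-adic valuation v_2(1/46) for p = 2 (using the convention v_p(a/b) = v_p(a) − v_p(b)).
v_2(1/46) = -1

Factor powers of 2 from the numerator and denominator of the reduced fraction: 1 = 2^0 · 1 and 46 = 2^1 · 23. Apply v_p(a/b) = v_p(a) − v_p(b): v_2(1/46) = 0 − 1 = -1.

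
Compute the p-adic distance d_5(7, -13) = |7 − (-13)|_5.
d_5(7, -13) = 1/5

Step 1 — x − y = 7 − (-13) = 20. Step 2 — v_5(20) = 1 (factor: 20 = (5^1 · 4); the sign does not affect v_p). Step 3 — |x − y|_5 = 5^{-1} = 1/5.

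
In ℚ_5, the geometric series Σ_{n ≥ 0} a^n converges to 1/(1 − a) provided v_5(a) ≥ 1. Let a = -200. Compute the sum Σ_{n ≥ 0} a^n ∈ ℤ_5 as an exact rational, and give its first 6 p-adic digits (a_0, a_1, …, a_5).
Σ a^n = 1/(1 − a) = 1/201;  first 6 digits = (1, 0, 2, 3, 3, 2)

v_5(a) = 2 ≥ 1, so the series converges in ℤ_5 to 1/(1 − a) = 1/(1 − (-200)) = 1/201. Expand this rational in ℤ_5: compute digits iteratively via d_i = x_i mod 5, x_{i+1} = (x_i − d_i)/5. The first 6 digits are (1, 0, 2, 3, 3, 2).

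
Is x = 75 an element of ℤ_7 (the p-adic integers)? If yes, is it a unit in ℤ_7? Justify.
x ∈ ℤ_7^× (unit); v_7(x) = 0

ℤ_7 = {x ∈ ℚ_7 : v_7(x) ≥ 0} and ℤ_7^× = {x ∈ ℤ_7 : v_7(x) = 0}. Here v_7(75) = v_7(num) − v_7(den) = 0; compare against these criteria.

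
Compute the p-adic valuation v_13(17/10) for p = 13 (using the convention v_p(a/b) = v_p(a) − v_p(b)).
v_13(17/10) = 0

Factor powers of 13 from the numerator and denominator of the reduced fraction: 17 = 13^0 · 17 and 10 = 13^0 · 10. Apply v_p(a/b) = v_p(a) − v_p(b): v_13(17/10) = 0 − 0 = 0.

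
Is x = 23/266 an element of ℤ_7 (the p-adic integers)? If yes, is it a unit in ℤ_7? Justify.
x ∉ ℤ_7 (v_7(x) = -1 < 0)

ℤ_7 = {x ∈ ℚ_7 : v_7(x) ≥ 0} and ℤ_7^× = {x ∈ ℤ_7 : v_7(x) = 0}. Here v_7(23/266) = v_7(num) − v_7(den) = -1; compare against these criteria.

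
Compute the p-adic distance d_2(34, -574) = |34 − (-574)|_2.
d_2(34, -574) = 1/32

Step 1 — x − y = 34 − (-574) = 608. Step 2 — v_2(608) = 5 (factor: 608 = (2^5 · 19); the sign does not affect v_p). Step 3 — |x − y|_2 = 2^{-5} = 1/32.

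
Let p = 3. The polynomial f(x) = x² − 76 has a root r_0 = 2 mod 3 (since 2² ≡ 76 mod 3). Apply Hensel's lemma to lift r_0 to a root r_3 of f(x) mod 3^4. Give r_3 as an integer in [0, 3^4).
r_3 = 20 (mod 81)

Hensel's recurrence: r_{i+1} = r_i − f(r_i)·(f′(r_i))^{-1} mod 3^{i+2}, with f′(x) = 2x. Iterate:
  r_0 = 2 (mod 3)
  r_1 = 2 (mod 9)
  r_2 = 20 (mod 27)
  r_3 = 20 (mod 81)
Final: r_3 = 20, and one checks f(r_3) ≡ 0 mod 3^4.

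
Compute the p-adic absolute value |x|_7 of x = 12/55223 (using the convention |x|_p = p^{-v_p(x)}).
|12/55223|_7 = 2401

Step 1 — compute v_7(x) by factoring powers of 7 out of the numerator and denominator: v_7(12/55223) = -4. Step 2 — apply |x|_p = p^{-v_p(x)} = 7^{4} = 2401.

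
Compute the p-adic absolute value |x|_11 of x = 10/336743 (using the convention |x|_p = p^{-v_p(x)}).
|10/336743|_11 = 14641

Step 1 — compute v_11(x) by factoring powers of 11 out of the numerator and denominator: v_11(10/336743) = -4. Step 2 — apply |x|_p = p^{-v_p(x)} = 11^{4} = 14641.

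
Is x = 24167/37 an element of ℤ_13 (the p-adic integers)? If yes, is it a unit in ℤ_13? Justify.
x ∈ ℤ_13 but not a unit; v_13(x) = 3 > 0

ℤ_13 = {x ∈ ℚ_13 : v_13(x) ≥ 0} and ℤ_13^× = {x ∈ ℤ_13 : v_13(x) = 0}. Here v_13(24167/37) = v_13(num) − v_13(den) = 3; compare against these criteria.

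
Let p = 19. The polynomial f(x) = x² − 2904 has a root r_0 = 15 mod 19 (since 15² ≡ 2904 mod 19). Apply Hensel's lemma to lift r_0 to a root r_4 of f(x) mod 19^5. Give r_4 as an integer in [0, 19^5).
r_4 = 1563487 (mod 2476099)

Hensel's recurrence: r_{i+1} = r_i − f(r_i)·(f′(r_i))^{-1} mod 19^{i+2}, with f′(x) = 2x. Iterate:
  r_0 = 15 (mod 19)
  r_1 = 357 (mod 361)
  r_2 = 6494 (mod 6859)
  r_3 = 129956 (mod 130321)
  r_4 = 1563487 (mod 2476099)
Final: r_4 = 1563487, and one checks f(r_4) ≡ 0 mod 19^5.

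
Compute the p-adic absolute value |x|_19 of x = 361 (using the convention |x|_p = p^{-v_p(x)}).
|361|_19 = 1/361

Step 1 — compute v_19(x) by factoring powers of 19 out of the numerator and denominator: v_19(361) = 2. Step 2 — apply |x|_p = p^{-v_p(x)} = 19^{-2} = 1/361.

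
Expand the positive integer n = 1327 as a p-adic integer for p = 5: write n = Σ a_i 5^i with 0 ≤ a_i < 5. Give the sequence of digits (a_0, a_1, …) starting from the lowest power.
(a_0, a_1, …) = (2, 0, 3, 0, 2)

Repeated division by 5 gives the digits low-to-high: 1327 = 2 + 3·5^2 + 2·5^4. Digit sequence: (2, 0, 3, 0, 2).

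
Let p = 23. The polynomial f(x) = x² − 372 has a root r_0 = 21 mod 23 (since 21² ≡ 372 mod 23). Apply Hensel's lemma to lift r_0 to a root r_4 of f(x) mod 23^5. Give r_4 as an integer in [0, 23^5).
r_4 = 5501506 (mod 6436343)

Hensel's recurrence: r_{i+1} = r_i − f(r_i)·(f′(r_i))^{-1} mod 23^{i+2}, with f′(x) = 2x. Iterate:
  r_0 = 21 (mod 23)
  r_1 = 435 (mod 529)
  r_2 = 2022 (mod 12167)
  r_3 = 184527 (mod 279841)
  r_4 = 5501506 (mod 6436343)
Final: r_4 = 5501506, and one checks f(r_4) ≡ 0 mod 23^5.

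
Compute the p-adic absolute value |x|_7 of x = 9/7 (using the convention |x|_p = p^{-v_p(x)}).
|9/7|_7 = 7

Step 1 — compute v_7(x) by factoring powers of 7 out of the numerator and denominator: v_7(9/7) = -1. Step 2 — apply |x|_p = p^{-v_p(x)} = 7^{1} = 7.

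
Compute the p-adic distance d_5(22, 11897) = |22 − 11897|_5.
d_5(22, 11897) = 1/625

Step 1 — x − y = 22 − 11897 = -11875. Step 2 — v_5(-11875) = 4 (factor: -11875 = −(5^4 · 19); the sign does not affect v_p). Step 3 — |x − y|_5 = 5^{-4} = 1/625.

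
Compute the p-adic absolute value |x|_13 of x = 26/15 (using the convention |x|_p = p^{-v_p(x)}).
|26/15|_13 = 1/13

Step 1 — compute v_13(x) by factoring powers of 13 out of the numerator and denominator: v_13(26/15) = 1. Step 2 — apply |x|_p = p^{-v_p(x)} = 13^{-1} = 1/13.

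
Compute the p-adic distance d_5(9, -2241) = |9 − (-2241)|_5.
d_5(9, -2241) = 1/125

Step 1 — x − y = 9 − (-2241) = 2250. Step 2 — v_5(2250) = 3 (factor: 2250 = (5^3 · 18); the sign does not affect v_p). Step 3 — |x − y|_5 = 5^{-3} = 1/125.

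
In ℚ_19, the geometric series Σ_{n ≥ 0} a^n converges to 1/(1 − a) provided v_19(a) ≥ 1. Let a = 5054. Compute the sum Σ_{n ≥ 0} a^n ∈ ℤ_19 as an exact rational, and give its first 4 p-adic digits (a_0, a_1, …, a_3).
Σ a^n = 1/(1 − a) = -1/5053;  first 4 digits = (1, 0, 14, 0)

v_19(a) = 2 ≥ 1, so the series converges in ℤ_19 to 1/(1 − a) = 1/(1 − 5054) = -1/5053. Expand this rational in ℤ_19: compute digits iteratively via d_i = x_i mod 19, x_{i+1} = (x_i − d_i)/19. The first 4 digits are (1, 0, 14, 0).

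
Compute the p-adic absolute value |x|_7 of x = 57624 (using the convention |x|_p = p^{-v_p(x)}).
|57624|_7 = 1/2401

Step 1 — compute v_7(x) by factoring powers of 7 out of the numerator and denominator: v_7(57624) = 4. Step 2 — apply |x|_p = p^{-v_p(x)} = 7^{-4} = 1/2401.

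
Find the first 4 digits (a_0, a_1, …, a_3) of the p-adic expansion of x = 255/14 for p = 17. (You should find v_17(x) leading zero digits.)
(a_0, …, a_3) = (0, 12, 3, 1)

v_17(255/14) = 1, so a_0 = ... = a_0 = 0. Factor out: x = 17^1 · u with u = 15/14 a unit in ℤ_17. Expand u iteratively via a_{v+i} = u_i mod 17, u_{i+1} = (u_i − a_{v+i})/17:
  u_0 = 15/14;  a_1 = 12;  u_1 = (u_0 − 12)/17 = -9/14
  u_1 = -9/14;  a_2 = 3;  u_2 = (u_1 − 3)/17 = -3/14
  u_2 = -3/14;  a_3 = 1;  u_3 = (u_2 − 1)/17 = -1/14
Digits: (0, 12, 3, 1).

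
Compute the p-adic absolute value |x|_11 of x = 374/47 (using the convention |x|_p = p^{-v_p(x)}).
|374/47|_11 = 1/11

Step 1 — compute v_11(x) by factoring powers of 11 out of the numerator and denominator: v_11(374/47) = 1. Step 2 — apply |x|_p = p^{-v_p(x)} = 11^{-1} = 1/11.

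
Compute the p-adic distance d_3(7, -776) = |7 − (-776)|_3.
d_3(7, -776) = 1/27

Step 1 — x − y = 7 − (-776) = 783. Step 2 — v_3(783) = 3 (factor: 783 = (3^3 · 29); the sign does not affect v_p). Step 3 — |x − y|_3 = 3^{-3} = 1/27.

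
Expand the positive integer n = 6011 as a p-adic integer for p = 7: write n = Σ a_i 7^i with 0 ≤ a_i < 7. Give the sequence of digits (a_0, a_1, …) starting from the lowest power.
(a_0, a_1, …) = (5, 4, 3, 3, 2)

Repeated division by 7 gives the digits low-to-high: 6011 = 5 + 4·7^1 + 3·7^2 + 3·7^3 + 2·7^4. Digit sequence: (5, 4, 3, 3, 2).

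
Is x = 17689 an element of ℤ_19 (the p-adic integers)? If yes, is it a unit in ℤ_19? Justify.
x ∈ ℤ_19 but not a unit; v_19(x) = 2 > 0

ℤ_19 = {x ∈ ℚ_19 : v_19(x) ≥ 0} and ℤ_19^× = {x ∈ ℤ_19 : v_19(x) = 0}. Here v_19(17689) = v_19(num) − v_19(den) = 2; compare against these criteria.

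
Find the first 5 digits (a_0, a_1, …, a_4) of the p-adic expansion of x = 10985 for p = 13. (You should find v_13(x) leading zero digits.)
(a_0, …, a_4) = (0, 0, 0, 5, 0)

v_13(10985) = 3, so a_0 = ... = a_2 = 0. Factor out: x = 13^3 · u with u = 5 a unit in ℤ_13. Expand u iteratively via a_{v+i} = u_i mod 13, u_{i+1} = (u_i − a_{v+i})/13:
  u_0 = 5;  a_3 = 5;  u_1 = (u_0 − 5)/13 = 0
  u_1 = 0;  a_4 = 0;  u_2 = (u_1 − 0)/13 = 0
Digits: (0, 0, 0, 5, 0).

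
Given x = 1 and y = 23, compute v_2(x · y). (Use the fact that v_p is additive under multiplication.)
v_2(23) = 0

v_p(x) = 0 (factor: 1 = 2^0 · 1); v_p(y) = 0 (factor: 23 = 2^0 · 23). Additivity: v_p(xy) = v_p(x) + v_p(y) = 0 + 0 = 0. (Direct check: xy = 23 = 2^0 · (23).)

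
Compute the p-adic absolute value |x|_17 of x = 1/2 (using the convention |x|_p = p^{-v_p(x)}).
|1/2|_17 = 1

Step 1 — compute v_17(x) by factoring powers of 17 out of the numerator and denominator: v_17(1/2) = 0. Step 2 — apply |x|_p = p^{-v_p(x)} = 17^{0} = 1.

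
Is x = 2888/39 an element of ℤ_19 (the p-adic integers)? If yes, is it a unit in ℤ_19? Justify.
x ∈ ℤ_19 but not a unit; v_19(x) = 2 > 0

ℤ_19 = {x ∈ ℚ_19 : v_19(x) ≥ 0} and ℤ_19^× = {x ∈ ℤ_19 : v_19(x) = 0}. Here v_19(2888/39) = v_19(num) − v_19(den) = 2; compare against these criteria.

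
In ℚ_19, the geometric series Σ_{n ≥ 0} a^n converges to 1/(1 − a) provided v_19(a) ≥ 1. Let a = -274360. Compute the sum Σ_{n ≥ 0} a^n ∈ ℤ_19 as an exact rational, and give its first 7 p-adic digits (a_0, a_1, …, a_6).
Σ a^n = 1/(1 − a) = 1/274361;  first 7 digits = (1, 0, 0, 17, 16, 18, 3)

v_19(a) = 3 ≥ 1, so the series converges in ℤ_19 to 1/(1 − a) = 1/(1 − (-274360)) = 1/274361. Expand this rational in ℤ_19: compute digits iteratively via d_i = x_i mod 19, x_{i+1} = (x_i − d_i)/19. The first 7 digits are (1, 0, 0, 17, 16, 18, 3).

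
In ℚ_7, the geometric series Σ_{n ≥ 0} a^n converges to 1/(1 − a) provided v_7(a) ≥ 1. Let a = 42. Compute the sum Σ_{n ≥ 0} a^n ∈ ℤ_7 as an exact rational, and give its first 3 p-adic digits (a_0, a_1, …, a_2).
Σ a^n = 1/(1 − a) = -1/41;  first 3 digits = (1, 6, 1)

v_7(a) = 1 ≥ 1, so the series converges in ℤ_7 to 1/(1 − a) = 1/(1 − 42) = -1/41. Expand this rational in ℤ_7: compute digits iteratively via d_i = x_i mod 7, x_{i+1} = (x_i − d_i)/7. The first 3 digits are (1, 6, 1).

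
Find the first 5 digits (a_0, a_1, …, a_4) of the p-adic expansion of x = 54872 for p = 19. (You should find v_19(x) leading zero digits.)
(a_0, …, a_4) = (0, 0, 0, 8, 0)

v_19(54872) = 3, so a_0 = ... = a_2 = 0. Factor out: x = 19^3 · u with u = 8 a unit in ℤ_19. Expand u iteratively via a_{v+i} = u_i mod 19, u_{i+1} = (u_i − a_{v+i})/19:
  u_0 = 8;  a_3 = 8;  u_1 = (u_0 − 8)/19 = 0
  u_1 = 0;  a_4 = 0;  u_2 = (u_1 − 0)/19 = 0
Digits: (0, 0, 0, 8, 0).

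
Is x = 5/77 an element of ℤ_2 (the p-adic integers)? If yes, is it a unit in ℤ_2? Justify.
x ∈ ℤ_2^× (unit); v_2(x) = 0

ℤ_2 = {x ∈ ℚ_2 : v_2(x) ≥ 0} and ℤ_2^× = {x ∈ ℤ_2 : v_2(x) = 0}. Here v_2(5/77) = v_2(num) − v_2(den) = 0; compare against these criteria.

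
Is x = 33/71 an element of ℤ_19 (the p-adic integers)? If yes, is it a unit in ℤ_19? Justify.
x ∈ ℤ_19^× (unit); v_19(x) = 0

ℤ_19 = {x ∈ ℚ_19 : v_19(x) ≥ 0} and ℤ_19^× = {x ∈ ℤ_19 : v_19(x) = 0}. Here v_19(33/71) = v_19(num) − v_19(den) = 0; compare against these criteria.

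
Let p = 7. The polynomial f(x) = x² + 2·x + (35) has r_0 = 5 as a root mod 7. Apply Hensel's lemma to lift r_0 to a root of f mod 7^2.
r_1 = 40 (mod 49)

Hensel: r_{i+1} = r_i − f(r_i)·(f′(r_i))^{-1} mod 7^{i+2}, f′(x) = 2x + 2. Iterate:
  r_0 = 5 (mod 7)
  r_1 = 40 (mod 49)
Final: r = 40 satisfies f(r) ≡ 0 mod 7^2.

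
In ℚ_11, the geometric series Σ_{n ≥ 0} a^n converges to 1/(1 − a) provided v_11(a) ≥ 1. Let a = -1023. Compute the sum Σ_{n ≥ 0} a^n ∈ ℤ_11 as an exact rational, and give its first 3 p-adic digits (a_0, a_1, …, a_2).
Σ a^n = 1/(1 − a) = 1/1024;  first 3 digits = (1, 6, 5)

v_11(a) = 1 ≥ 1, so the series converges in ℤ_11 to 1/(1 − a) = 1/(1 − (-1023)) = 1/1024. Expand this rational in ℤ_11: compute digits iteratively via d_i = x_i mod 11, x_{i+1} = (x_i − d_i)/11. The first 3 digits are (1, 6, 5).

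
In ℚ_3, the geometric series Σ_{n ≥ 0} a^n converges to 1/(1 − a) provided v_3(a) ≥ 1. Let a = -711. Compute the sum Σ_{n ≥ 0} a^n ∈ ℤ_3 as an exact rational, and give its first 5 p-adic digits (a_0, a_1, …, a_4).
Σ a^n = 1/(1 − a) = 1/712;  first 5 digits = (1, 0, 2, 0, 1)

v_3(a) = 2 ≥ 1, so the series converges in ℤ_3 to 1/(1 − a) = 1/(1 − (-711)) = 1/712. Expand this rational in ℤ_3: compute digits iteratively via d_i = x_i mod 3, x_{i+1} = (x_i − d_i)/3. The first 5 digits are (1, 0, 2, 0, 1).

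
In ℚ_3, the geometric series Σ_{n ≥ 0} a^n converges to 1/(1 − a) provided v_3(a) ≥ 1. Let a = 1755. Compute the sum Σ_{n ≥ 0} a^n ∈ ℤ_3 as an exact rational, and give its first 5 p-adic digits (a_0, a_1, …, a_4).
Σ a^n = 1/(1 − a) = -1/1754;  first 5 digits = (1, 0, 0, 2, 0)

v_3(a) = 3 ≥ 1, so the series converges in ℤ_3 to 1/(1 − a) = 1/(1 − 1755) = -1/1754. Expand this rational in ℤ_3: compute digits iteratively via d_i = x_i mod 3, x_{i+1} = (x_i − d_i)/3. The first 5 digits are (1, 0, 0, 2, 0).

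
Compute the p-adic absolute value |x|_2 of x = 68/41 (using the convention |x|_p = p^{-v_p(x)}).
|68/41|_2 = 1/4

Step 1 — compute v_2(x) by factoring powers of 2 out of the numerator and denominator: v_2(68/41) = 2. Step 2 — apply |x|_p = p^{-v_p(x)} = 2^{-2} = 1/4.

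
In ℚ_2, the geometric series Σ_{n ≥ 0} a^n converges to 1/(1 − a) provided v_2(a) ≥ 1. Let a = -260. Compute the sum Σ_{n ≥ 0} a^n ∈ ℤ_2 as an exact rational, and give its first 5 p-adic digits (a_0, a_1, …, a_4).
Σ a^n = 1/(1 − a) = 1/261;  first 5 digits = (1, 0, 1, 1, 0)

v_2(a) = 2 ≥ 1, so the series converges in ℤ_2 to 1/(1 − a) = 1/(1 − (-260)) = 1/261. Expand this rational in ℤ_2: compute digits iteratively via d_i = x_i mod 2, x_{i+1} = (x_i − d_i)/2. The first 5 digits are (1, 0, 1, 1, 0).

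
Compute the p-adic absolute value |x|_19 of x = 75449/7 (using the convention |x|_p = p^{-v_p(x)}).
|75449/7|_19 = 1/6859

Step 1 — compute v_19(x) by factoring powers of 19 out of the numerator and denominator: v_19(75449/7) = 3. Step 2 — apply |x|_p = p^{-v_p(x)} = 19^{-3} = 1/6859.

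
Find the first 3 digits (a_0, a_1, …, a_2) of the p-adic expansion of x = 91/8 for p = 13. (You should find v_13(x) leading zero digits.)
(a_0, …, a_2) = (0, 9, 1)

v_13(91/8) = 1, so a_0 = ... = a_0 = 0. Factor out: x = 13^1 · u with u = 7/8 a unit in ℤ_13. Expand u iteratively via a_{v+i} = u_i mod 13, u_{i+1} = (u_i − a_{v+i})/13:
  u_0 = 7/8;  a_1 = 9;  u_1 = (u_0 − 9)/13 = -5/8
  u_1 = -5/8;  a_2 = 1;  u_2 = (u_1 − 1)/13 = -1/8
Digits: (0, 9, 1).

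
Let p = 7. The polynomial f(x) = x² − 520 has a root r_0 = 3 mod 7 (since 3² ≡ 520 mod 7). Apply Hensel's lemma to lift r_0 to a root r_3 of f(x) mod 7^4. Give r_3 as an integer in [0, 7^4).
r_3 = 1844 (mod 2401)

Hensel's recurrence: r_{i+1} = r_i − f(r_i)·(f′(r_i))^{-1} mod 7^{i+2}, with f′(x) = 2x. Iterate:
  r_0 = 3 (mod 7)
  r_1 = 31 (mod 49)
  r_2 = 129 (mod 343)
  r_3 = 1844 (mod 2401)
Final: r_3 = 1844, and one checks f(r_3) ≡ 0 mod 7^4.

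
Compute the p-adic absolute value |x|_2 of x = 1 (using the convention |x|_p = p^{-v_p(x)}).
|1|_2 = 1

Step 1 — compute v_2(x) by factoring powers of 2 out of the numerator and denominator: v_2(1) = 0. Step 2 — apply |x|_p = p^{-v_p(x)} = 2^{0} = 1.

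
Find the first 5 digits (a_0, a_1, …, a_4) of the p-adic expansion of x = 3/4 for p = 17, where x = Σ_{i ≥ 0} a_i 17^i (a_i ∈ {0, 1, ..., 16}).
(a_0, …, a_4) = (5, 4, 4, 4, 4)

v_17(3/4) = 0 (numerator and denominator both coprime to 17), so x ∈ ℤ_17^×. Compute digits iteratively via a_i = x_i mod 17, x_{i+1} = (x_i − a_i)/17, with x_0 = x:
  x_0 = 3/4;  a_0 = 5;  x_1 = (x_0 − 5)/17 = -1/4
  x_1 = -1/4;  a_1 = 4;  x_2 = (x_1 − 4)/17 = -1/4
  x_2 = -1/4;  a_2 = 4;  x_3 = (x_2 − 4)/17 = -1/4
  x_3 = -1/4;  a_3 = 4;  x_4 = (x_3 − 4)/17 = -1/4
  x_4 = -1/4;  a_4 = 4;  x_5 = (x_4 − 4)/17 = -1/4
Digits: (5, 4, 4, 4, 4).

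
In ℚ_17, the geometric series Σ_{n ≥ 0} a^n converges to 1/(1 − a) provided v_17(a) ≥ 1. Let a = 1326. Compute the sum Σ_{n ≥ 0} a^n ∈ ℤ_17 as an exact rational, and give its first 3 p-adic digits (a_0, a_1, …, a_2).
Σ a^n = 1/(1 − a) = -1/1325;  first 3 digits = (1, 10, 2)

v_17(a) = 1 ≥ 1, so the series converges in ℤ_17 to 1/(1 − a) = 1/(1 − 1326) = -1/1325. Expand this rational in ℤ_17: compute digits iteratively via d_i = x_i mod 17, x_{i+1} = (x_i − d_i)/17. The first 3 digits are (1, 10, 2).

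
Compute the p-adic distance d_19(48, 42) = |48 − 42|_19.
d_19(48, 42) = 1

Step 1 — x − y = 48 − 42 = 6. Step 2 — v_19(6) = 0 (factor: 6 = (19^0 · 6); the sign does not affect v_p). Step 3 — |x − y|_19 = 19^{0} = 1.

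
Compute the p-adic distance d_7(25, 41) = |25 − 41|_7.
d_7(25, 41) = 1

Step 1 — x − y = 25 − 41 = -16. Step 2 — v_7(-16) = 0 (factor: -16 = −(7^0 · 16); the sign does not affect v_p). Step 3 — |x − y|_7 = 7^{0} = 1.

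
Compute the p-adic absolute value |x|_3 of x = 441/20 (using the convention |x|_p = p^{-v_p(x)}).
|441/20|_3 = 1/9

Step 1 — compute v_3(x) by factoring powers of 3 out of the numerator and denominator: v_3(441/20) = 2. Step 2 — apply |x|_p = p^{-v_p(x)} = 3^{-2} = 1/9.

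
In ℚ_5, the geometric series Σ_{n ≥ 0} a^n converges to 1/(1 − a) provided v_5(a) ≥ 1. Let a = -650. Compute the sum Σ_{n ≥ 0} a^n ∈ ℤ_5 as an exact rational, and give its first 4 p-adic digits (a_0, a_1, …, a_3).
Σ a^n = 1/(1 − a) = 1/651;  first 4 digits = (1, 0, 4, 4)

v_5(a) = 2 ≥ 1, so the series converges in ℤ_5 to 1/(1 − a) = 1/(1 − (-650)) = 1/651. Expand this rational in ℤ_5: compute digits iteratively via d_i = x_i mod 5, x_{i+1} = (x_i − d_i)/5. The first 4 digits are (1, 0, 4, 4).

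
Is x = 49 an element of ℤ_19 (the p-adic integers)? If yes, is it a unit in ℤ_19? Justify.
x ∈ ℤ_19^× (unit); v_19(x) = 0

ℤ_19 = {x ∈ ℚ_19 : v_19(x) ≥ 0} and ℤ_19^× = {x ∈ ℤ_19 : v_19(x) = 0}. Here v_19(49) = v_19(num) − v_19(den) = 0; compare against these criteria.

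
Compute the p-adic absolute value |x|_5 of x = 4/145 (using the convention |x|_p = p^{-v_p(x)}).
|4/145|_5 = 5

Step 1 — compute v_5(x) by factoring powers of 5 out of the numerator and denominator: v_5(4/145) = -1. Step 2 — apply |x|_p = p^{-v_p(x)} = 5^{1} = 5.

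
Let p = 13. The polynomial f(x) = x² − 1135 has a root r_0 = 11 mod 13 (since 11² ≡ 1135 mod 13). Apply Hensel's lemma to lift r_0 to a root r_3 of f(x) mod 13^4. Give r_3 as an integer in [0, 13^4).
r_3 = 5250 (mod 28561)

Hensel's recurrence: r_{i+1} = r_i − f(r_i)·(f′(r_i))^{-1} mod 13^{i+2}, with f′(x) = 2x. Iterate:
  r_0 = 11 (mod 13)
  r_1 = 11 (mod 169)
  r_2 = 856 (mod 2197)
  r_3 = 5250 (mod 28561)
Final: r_3 = 5250, and one checks f(r_3) ≡ 0 mod 13^4.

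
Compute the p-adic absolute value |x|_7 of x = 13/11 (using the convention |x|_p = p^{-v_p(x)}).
|13/11|_7 = 1

Step 1 — compute v_7(x) by factoring powers of 7 out of the numerator and denominator: v_7(13/11) = 0. Step 2 — apply |x|_p = p^{-v_p(x)} = 7^{0} = 1.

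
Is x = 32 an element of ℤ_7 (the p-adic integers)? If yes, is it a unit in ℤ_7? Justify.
x ∈ ℤ_7^× (unit); v_7(x) = 0

ℤ_7 = {x ∈ ℚ_7 : v_7(x) ≥ 0} and ℤ_7^× = {x ∈ ℤ_7 : v_7(x) = 0}. Here v_7(32) = v_7(num) − v_7(den) = 0; compare against these criteria.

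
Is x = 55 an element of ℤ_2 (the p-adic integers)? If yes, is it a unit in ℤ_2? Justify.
x ∈ ℤ_2^× (unit); v_2(x) = 0

ℤ_2 = {x ∈ ℚ_2 : v_2(x) ≥ 0} and ℤ_2^× = {x ∈ ℤ_2 : v_2(x) = 0}. Here v_2(55) = v_2(num) − v_2(den) = 0; compare against these criteria.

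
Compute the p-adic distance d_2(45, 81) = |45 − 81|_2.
d_2(45, 81) = 1/4

Step 1 — x − y = 45 − 81 = -36. Step 2 — v_2(-36) = 2 (factor: -36 = −(2^2 · 9); the sign does not affect v_p). Step 3 — |x − y|_2 = 2^{-2} = 1/4.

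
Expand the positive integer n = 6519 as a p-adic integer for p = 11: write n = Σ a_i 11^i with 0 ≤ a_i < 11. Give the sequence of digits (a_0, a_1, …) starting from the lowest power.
(a_0, a_1, …) = (7, 9, 9, 4)

Repeated division by 11 gives the digits low-to-high: 6519 = 7 + 9·11^1 + 9·11^2 + 4·11^3. Digit sequence: (7, 9, 9, 4).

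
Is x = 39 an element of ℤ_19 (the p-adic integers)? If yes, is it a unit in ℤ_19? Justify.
x ∈ ℤ_19^× (unit); v_19(x) = 0

ℤ_19 = {x ∈ ℚ_19 : v_19(x) ≥ 0} and ℤ_19^× = {x ∈ ℤ_19 : v_19(x) = 0}. Here v_19(39) = v_19(num) − v_19(den) = 0; compare against these criteria.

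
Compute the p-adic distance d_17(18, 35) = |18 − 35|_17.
d_17(18, 35) = 1/17

Step 1 — x − y = 18 − 35 = -17. Step 2 — v_17(-17) = 1 (factor: -17 = −(17^1 · 1); the sign does not affect v_p). Step 3 — |x − y|_17 = 17^{-1} = 1/17.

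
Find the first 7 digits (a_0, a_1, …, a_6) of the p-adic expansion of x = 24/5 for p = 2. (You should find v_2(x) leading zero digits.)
(a_0, …, a_6) = (0, 0, 0, 1, 1, 1, 0)

v_2(24/5) = 3, so a_0 = ... = a_2 = 0. Factor out: x = 2^3 · u with u = 3/5 a unit in ℤ_2. Expand u iteratively via a_{v+i} = u_i mod 2, u_{i+1} = (u_i − a_{v+i})/2:
  u_0 = 3/5;  a_3 = 1;  u_1 = (u_0 − 1)/2 = -1/5
  u_1 = -1/5;  a_4 = 1;  u_2 = (u_1 − 1)/2 = -3/5
  u_2 = -3/5;  a_5 = 1;  u_3 = (u_2 − 1)/2 = -4/5
  u_3 = -4/5;  a_6 = 0;  u_4 = (u_3 − 0)/2 = -2/5
Digits: (0, 0, 0, 1, 1, 1, 0).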